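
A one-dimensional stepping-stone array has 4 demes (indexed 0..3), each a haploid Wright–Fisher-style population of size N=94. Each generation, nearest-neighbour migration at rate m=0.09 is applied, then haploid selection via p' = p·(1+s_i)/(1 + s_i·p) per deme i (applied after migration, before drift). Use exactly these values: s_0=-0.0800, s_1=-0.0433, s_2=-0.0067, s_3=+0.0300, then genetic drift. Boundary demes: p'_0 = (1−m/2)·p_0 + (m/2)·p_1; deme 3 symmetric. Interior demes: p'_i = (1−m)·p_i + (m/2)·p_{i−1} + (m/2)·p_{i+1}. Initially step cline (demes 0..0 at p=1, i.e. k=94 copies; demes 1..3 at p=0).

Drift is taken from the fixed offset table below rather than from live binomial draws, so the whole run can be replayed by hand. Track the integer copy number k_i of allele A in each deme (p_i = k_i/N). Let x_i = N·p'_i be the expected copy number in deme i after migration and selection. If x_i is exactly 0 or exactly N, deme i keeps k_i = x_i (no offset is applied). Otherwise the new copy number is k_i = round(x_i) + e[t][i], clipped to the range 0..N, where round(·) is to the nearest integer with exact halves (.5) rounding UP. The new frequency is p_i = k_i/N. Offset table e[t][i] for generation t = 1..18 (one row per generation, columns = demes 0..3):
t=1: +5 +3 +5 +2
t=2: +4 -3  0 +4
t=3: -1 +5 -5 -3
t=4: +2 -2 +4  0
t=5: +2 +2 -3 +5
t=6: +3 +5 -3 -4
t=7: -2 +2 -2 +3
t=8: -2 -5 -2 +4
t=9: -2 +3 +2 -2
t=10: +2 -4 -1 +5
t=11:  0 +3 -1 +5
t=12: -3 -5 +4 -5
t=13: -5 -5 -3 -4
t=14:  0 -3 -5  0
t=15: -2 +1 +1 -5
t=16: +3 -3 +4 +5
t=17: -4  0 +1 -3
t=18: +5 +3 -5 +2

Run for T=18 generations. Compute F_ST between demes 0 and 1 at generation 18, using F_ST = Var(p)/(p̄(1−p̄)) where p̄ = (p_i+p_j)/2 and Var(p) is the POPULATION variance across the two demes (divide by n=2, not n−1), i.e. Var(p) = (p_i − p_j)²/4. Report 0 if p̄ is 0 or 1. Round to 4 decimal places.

0.0545

t=0: k=[94 0 0 0]
t=1: x=[89.4201 4.0547 0.0000 0.0000] k=[94 7 0 0]
t=2: x=[89.7599 10.1908 0.3129 0.0000] k=[94 7 0 0]
t=3: x=[89.7599 10.1908 0.3129 0.0000] k=[89 15 0 0]
t=4: x=[85.0149 17.0290 0.6705 0.0000] k=[87 15 5 0]
t=5: x=[82.9740 17.1603 5.1919 0.2317] k=[85 19 2 5]
t=6: x=[81.1316 20.4869 2.8812 5.0032] k=[84 25 0 1]
t=7: x=[80.4037 25.6953 1.1623 0.9834] k=[78 28 0 4]
t=8: x=[74.4924 28.1101 1.4305 3.9298] k=[72 23 0 8]
t=9: x=[68.2664 23.3838 1.3858 7.8501] k=[66 26 3 6]
t=10: x=[62.4777 25.9257 4.1433 6.0297] k=[64 22 3 11]
t=11: x=[60.3302 22.2739 4.1880 10.9221] k=[60 25 3 16]
t=12: x=[56.5635 24.7691 4.5458 15.7997] k=[54 20 9 11]
t=13: x=[50.5288 20.3211 9.5273 11.1983] k=[46 15 7 7]
t=14: x=[42.6559 15.4548 7.3145 7.1939] k=[43 12 2 7]
t=15: x=[39.6817 12.4588 2.6576 6.9632] k=[38 13 4 2]
t=16: x=[35.0242 13.2094 4.2874 2.1513] k=[38 10 8 7]
t=17: x=[34.8918 10.7416 7.9957 7.2401] k=[31 11 9 4]
t=18: x=[28.4200 11.3604 8.8112 4.3459] k=[33 14 4 6]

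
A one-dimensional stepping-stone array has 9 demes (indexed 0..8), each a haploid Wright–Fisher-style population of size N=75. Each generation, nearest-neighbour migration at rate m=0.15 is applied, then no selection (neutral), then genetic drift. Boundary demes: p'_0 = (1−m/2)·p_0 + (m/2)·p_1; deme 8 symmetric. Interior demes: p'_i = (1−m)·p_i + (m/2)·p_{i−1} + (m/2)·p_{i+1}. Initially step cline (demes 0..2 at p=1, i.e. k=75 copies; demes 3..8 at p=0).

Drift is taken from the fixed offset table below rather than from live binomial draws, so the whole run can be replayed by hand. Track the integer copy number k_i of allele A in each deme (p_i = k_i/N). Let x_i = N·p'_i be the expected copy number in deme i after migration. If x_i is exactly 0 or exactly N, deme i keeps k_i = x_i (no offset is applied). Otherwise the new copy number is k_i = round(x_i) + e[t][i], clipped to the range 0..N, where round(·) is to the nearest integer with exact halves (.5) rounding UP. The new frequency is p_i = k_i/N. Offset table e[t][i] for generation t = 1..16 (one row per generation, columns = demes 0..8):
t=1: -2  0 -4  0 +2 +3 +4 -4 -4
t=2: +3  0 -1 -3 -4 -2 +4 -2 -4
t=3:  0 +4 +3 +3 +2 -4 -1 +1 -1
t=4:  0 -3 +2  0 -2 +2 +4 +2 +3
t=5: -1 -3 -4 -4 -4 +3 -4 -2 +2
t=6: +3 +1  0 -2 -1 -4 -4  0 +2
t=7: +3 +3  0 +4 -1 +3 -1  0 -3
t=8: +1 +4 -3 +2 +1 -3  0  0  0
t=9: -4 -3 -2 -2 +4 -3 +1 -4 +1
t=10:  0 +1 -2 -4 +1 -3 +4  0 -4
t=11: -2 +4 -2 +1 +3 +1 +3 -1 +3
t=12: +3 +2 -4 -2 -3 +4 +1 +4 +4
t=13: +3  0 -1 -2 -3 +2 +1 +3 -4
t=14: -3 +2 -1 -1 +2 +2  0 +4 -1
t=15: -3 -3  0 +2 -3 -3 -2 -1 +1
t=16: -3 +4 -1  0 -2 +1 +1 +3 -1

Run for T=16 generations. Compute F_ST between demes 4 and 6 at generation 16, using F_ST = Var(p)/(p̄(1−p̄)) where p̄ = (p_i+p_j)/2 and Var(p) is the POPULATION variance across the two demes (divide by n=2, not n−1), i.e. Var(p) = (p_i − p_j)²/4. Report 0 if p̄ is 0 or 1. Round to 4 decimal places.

t=0: k=[75 75 75 0 0 0 0 0 0]
t=1: x=[75.0000 75.0000 69.3750 5.6250 0.0000 0.0000 0.0000 0.0000 0.0000] k=[75 75 65 6 0 0 0 0 0]
t=2: x=[75.0000 74.2500 61.3250 9.9750 0.4500 0.0000 0.0000 0.0000 0.0000] k=[75 74 60 7 0 0 0 0 0]
t=3: x=[74.9250 73.0250 57.0750 10.4500 0.5250 0.0000 0.0000 0.0000 0.0000] k=[75 75 60 13 3 0 0 0 0]
t=4: x=[75.0000 73.8750 57.6000 15.7750 3.5250 0.2250 0.0000 0.0000 0.0000] k=[75 71 60 16 2 2 0 0 0]
t=5: x=[74.7000 70.4750 57.5250 18.2500 3.0500 1.8500 0.1500 0.0000 0.0000] k=[74 67 54 14 0 5 0 0 0]
t=6: x=[73.4750 66.5500 51.9750 15.9500 1.4250 4.2500 0.3750 0.0000 0.0000] k=[75 68 52 14 0 0 0 0 0]
t=7: x=[74.4750 67.3250 50.3500 15.8000 1.0500 0.0000 0.0000 0.0000 0.0000] k=[75 70 50 20 0 0 0 0 0]
t=8: x=[74.6250 68.8750 49.2500 20.7500 1.5000 0.0000 0.0000 0.0000 0.0000] k=[75 73 46 23 3 0 0 0 0]
t=9: x=[74.8500 71.1250 46.3000 23.2250 4.2750 0.2250 0.0000 0.0000 0.0000] k=[71 68 44 21 8 0 0 0 0]
t=10: x=[70.7750 66.4250 44.0750 21.7500 8.3750 0.6000 0.0000 0.0000 0.0000] k=[71 67 42 18 9 0 0 0 0]
t=11: x=[70.7000 65.4250 42.0750 19.1250 9.0000 0.6750 0.0000 0.0000 0.0000] k=[69 69 40 20 12 2 0 0 0]
t=12: x=[69.0000 66.8250 40.6750 20.9000 11.8500 2.6000 0.1500 0.0000 0.0000] k=[72 69 37 19 9 7 1 0 0]
t=13: x=[71.7750 66.8250 38.0500 19.6000 9.6000 6.7000 1.3750 0.0750 0.0000] k=[75 67 37 18 7 9 2 3 0]
t=14: x=[74.4000 65.3500 37.8250 18.6000 7.9750 8.3250 2.6000 2.7000 0.2250] k=[71 67 37 18 10 10 3 7 0]
t=15: x=[70.7000 65.0500 37.8250 18.8250 10.6000 9.4750 3.8250 6.1750 0.5250] k=[68 62 38 21 8 6 2 5 2]
t=16: x=[67.5500 60.6500 38.5250 21.3000 8.8250 5.8500 2.5250 4.5500 2.2250] k=[65 65 38 21 7 7 4 8 1]

0.0059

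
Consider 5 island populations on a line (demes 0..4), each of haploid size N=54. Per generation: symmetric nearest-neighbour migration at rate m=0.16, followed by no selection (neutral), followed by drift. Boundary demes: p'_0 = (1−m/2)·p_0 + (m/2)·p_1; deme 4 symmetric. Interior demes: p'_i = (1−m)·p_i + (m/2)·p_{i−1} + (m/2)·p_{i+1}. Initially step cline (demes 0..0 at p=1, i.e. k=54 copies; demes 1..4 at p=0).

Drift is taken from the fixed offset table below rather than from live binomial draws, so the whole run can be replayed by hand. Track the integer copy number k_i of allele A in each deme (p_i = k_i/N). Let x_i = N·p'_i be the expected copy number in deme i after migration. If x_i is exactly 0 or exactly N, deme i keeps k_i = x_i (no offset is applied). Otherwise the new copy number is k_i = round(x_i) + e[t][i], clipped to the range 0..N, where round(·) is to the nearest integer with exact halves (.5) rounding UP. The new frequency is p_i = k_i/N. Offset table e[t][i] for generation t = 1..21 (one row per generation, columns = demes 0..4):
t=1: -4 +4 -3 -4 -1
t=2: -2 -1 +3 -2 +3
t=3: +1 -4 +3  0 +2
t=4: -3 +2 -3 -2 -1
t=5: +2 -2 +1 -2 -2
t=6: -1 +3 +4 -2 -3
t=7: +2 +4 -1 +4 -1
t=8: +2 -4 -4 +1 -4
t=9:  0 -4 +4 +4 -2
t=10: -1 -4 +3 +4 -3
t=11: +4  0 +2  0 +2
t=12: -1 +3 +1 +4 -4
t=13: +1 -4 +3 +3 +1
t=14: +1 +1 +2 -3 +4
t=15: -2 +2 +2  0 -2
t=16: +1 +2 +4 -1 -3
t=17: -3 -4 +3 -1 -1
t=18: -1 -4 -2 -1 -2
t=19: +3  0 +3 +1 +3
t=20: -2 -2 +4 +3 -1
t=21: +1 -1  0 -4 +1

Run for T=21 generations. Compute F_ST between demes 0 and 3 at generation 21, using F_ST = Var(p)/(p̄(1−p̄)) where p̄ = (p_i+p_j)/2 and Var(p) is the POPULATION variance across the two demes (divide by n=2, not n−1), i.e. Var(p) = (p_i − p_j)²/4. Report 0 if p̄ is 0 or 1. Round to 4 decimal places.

t=0: k=[54 0 0 0 0]
t=1: x=[49.6800 4.3200 0.0000 0.0000 0.0000] k=[46 8 0 0 0]
t=2: x=[42.9600 10.4000 0.6400 0.0000 0.0000] k=[41 9 4 0 0]
t=3: x=[38.4400 11.1600 4.0800 0.3200 0.0000] k=[39 7 7 0 0]
t=4: x=[36.4400 9.5600 6.4400 0.5600 0.0000] k=[33 12 3 0 0]
t=5: x=[31.3200 12.9600 3.4800 0.2400 0.0000] k=[33 11 4 0 0]
t=6: x=[31.2400 12.2000 4.2400 0.3200 0.0000] k=[30 15 8 0 0]
t=7: x=[28.8000 15.6400 7.9200 0.6400 0.0000] k=[31 20 7 5 0]
t=8: x=[30.1200 19.8400 7.8800 4.7600 0.4000] k=[32 16 4 6 0]
t=9: x=[30.7200 16.3200 5.1200 5.3600 0.4800] k=[31 12 9 9 0]
t=10: x=[29.4800 13.2800 9.2400 8.2800 0.7200] k=[28 9 12 12 0]
t=11: x=[26.4800 10.7600 11.7600 11.0400 0.9600] k=[30 11 14 11 3]
t=12: x=[28.4800 12.7600 13.5200 10.6000 3.6400] k=[27 16 15 15 0]
t=13: x=[26.1200 16.8000 15.0800 13.8000 1.2000] k=[27 13 18 17 2]
t=14: x=[25.8800 14.5200 17.5200 15.8800 3.2000] k=[27 16 20 13 7]
t=15: x=[26.1200 17.2000 19.1200 13.0800 7.4800] k=[24 19 21 13 5]
t=16: x=[23.6000 19.5600 20.2000 13.0000 5.6400] k=[25 22 24 12 3]
t=17: x=[24.7600 22.4000 22.8800 12.2400 3.7200] k=[22 18 26 11 3]
t=18: x=[21.6800 18.9600 24.1600 11.5600 3.6400] k=[21 15 22 11 2]
t=19: x=[20.5200 16.0400 20.5600 11.1600 2.7200] k=[24 16 24 12 6]
t=20: x=[23.3600 17.2800 22.4000 12.4800 6.4800] k=[21 15 26 15 5]
t=21: x=[20.5200 16.3600 24.2400 15.0800 5.8000] k=[22 15 24 11 7]

0.0489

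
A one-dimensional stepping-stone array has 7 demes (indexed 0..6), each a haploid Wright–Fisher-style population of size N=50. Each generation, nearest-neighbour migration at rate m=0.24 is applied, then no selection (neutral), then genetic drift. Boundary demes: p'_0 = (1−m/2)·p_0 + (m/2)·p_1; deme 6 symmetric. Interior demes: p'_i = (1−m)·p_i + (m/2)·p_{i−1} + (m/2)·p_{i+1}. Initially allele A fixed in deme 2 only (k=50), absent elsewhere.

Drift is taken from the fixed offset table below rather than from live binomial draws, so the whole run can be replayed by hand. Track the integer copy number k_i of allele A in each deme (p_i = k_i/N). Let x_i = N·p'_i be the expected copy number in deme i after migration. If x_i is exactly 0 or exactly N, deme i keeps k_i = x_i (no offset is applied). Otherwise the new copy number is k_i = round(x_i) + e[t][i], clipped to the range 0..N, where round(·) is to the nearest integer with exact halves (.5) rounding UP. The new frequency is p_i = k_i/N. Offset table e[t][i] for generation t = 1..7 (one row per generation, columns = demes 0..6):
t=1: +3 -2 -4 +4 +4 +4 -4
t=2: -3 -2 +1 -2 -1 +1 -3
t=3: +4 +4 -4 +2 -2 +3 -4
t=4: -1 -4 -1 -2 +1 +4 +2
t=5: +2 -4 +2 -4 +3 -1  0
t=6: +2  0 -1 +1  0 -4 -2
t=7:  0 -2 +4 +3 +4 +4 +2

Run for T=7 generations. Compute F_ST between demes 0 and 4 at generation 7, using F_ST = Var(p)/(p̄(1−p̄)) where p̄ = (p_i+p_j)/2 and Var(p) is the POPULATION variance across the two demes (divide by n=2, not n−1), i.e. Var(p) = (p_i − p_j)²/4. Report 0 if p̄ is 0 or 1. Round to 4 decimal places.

0.0000

t=0: k=[0 0 50 0 0 0 0]
t=1: x=[0.0000 6.0000 38.0000 6.0000 0.0000 0.0000 0.0000] k=[0 4 34 10 0 0 0]
t=2: x=[0.4800 7.1200 27.5200 11.6800 1.2000 0.0000 0.0000] k=[0 5 29 10 0 0 0]
t=3: x=[0.6000 7.2800 23.8400 11.0800 1.2000 0.0000 0.0000] k=[5 11 20 13 0 0 0]
t=4: x=[5.7200 11.3600 18.0800 12.2800 1.5600 0.0000 0.0000] k=[5 7 17 10 3 0 0]
t=5: x=[5.2400 7.9600 14.9600 10.0000 3.4800 0.3600 0.0000] k=[7 4 17 6 6 0 0]
t=6: x=[6.6400 5.9200 14.1200 7.3200 5.2800 0.7200 0.0000] k=[9 6 13 8 5 0 0]
t=7: x=[8.6400 7.2000 11.5600 8.2400 4.7600 0.6000 0.0000] k=[9 5 16 11 9 5 0]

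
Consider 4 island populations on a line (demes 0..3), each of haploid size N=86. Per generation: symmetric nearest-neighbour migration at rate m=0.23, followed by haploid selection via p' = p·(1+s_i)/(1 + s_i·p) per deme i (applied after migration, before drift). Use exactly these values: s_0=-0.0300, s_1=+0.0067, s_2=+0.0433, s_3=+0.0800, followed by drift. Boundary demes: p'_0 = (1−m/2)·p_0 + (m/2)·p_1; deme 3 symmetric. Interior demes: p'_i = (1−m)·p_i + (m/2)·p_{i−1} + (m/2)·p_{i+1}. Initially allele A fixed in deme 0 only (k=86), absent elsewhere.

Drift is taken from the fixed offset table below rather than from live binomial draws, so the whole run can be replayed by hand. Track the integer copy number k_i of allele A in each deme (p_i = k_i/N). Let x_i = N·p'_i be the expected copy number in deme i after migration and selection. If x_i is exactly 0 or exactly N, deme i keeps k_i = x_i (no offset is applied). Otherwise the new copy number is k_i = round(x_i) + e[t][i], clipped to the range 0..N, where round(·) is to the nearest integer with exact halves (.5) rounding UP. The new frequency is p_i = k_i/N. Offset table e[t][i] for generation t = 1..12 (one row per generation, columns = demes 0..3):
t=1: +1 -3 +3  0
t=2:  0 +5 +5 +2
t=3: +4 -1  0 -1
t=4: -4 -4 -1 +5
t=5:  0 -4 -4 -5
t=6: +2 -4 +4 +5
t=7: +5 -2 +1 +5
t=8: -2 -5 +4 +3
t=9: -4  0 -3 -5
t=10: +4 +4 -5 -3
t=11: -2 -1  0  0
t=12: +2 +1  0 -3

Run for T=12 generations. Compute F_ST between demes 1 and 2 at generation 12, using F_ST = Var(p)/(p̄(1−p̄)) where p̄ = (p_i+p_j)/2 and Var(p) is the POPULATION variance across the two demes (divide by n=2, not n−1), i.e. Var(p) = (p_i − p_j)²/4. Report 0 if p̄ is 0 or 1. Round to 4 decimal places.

t=0: k=[86 0 0 0]
t=1: x=[75.8403 9.9486 0.0000 0.0000] k=[77 7 0 0]
t=2: x=[68.5298 14.3245 0.8395 0.0000] k=[69 19 6 0]
t=3: x=[62.7367 23.3685 7.0754 0.7447] k=[67 22 7 0]
t=4: x=[61.2921 25.5698 8.2301 0.8687] k=[57 22 7 6]
t=5: x=[52.3532 24.4166 8.9440 6.5668] k=[52 20 5 2]
t=6: x=[47.6740 22.0644 6.6349 2.5271] k=[50 18 11 8]
t=7: x=[45.6683 20.9807 11.8876 8.9432] k=[51 19 13 14]
t=8: x=[46.6708 22.0995 14.3033 14.8046] k=[45 17 18 18]
t=9: x=[41.1260 20.4389 18.4929 19.1199] k=[37 20 15 14]
t=10: x=[34.4144 21.4875 16.0048 15.0466] k=[38 25 11 12]
t=11: x=[35.8666 25.0033 13.1915 12.6954] k=[34 24 13 13]
t=12: x=[32.2339 24.0004 14.7765 13.8722] k=[34 25 15 11]

0.0189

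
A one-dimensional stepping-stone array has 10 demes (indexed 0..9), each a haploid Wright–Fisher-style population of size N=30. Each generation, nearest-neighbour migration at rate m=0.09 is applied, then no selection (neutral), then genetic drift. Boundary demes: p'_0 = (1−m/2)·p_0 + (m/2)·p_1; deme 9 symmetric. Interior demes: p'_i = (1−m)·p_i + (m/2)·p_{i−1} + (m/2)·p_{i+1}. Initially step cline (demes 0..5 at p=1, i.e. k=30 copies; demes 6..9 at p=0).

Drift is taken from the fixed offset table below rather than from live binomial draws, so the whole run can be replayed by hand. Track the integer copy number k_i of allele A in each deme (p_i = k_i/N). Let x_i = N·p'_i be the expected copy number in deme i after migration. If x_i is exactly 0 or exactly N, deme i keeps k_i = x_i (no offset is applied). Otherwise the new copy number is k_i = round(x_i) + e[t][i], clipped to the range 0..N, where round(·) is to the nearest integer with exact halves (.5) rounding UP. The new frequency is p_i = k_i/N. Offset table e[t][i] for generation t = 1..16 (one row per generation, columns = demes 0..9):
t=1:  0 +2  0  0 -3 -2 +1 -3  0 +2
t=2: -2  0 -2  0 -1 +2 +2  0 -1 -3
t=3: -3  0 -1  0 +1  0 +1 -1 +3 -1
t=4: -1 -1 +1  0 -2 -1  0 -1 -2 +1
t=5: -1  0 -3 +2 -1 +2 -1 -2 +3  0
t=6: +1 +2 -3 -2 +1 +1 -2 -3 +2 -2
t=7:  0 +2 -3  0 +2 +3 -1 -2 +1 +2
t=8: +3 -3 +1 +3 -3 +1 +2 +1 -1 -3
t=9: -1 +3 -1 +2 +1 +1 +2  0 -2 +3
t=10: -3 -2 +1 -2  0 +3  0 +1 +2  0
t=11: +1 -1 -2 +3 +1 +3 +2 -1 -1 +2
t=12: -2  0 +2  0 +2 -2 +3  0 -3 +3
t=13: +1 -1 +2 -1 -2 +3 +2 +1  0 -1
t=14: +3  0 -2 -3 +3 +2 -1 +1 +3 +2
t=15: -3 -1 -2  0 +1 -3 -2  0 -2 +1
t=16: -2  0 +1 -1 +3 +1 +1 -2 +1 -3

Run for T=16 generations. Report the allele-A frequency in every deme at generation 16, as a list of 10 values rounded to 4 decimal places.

[0.8000, 0.8333, 0.9000, 0.8333, 1.0000, 0.9000, 0.5333, 0.1000, 0.0667, 0.1333]

t=0: k=[30 30 30 30 30 30 0 0 0 0]
t=1: x=[30.0000 30.0000 30.0000 30.0000 30.0000 28.6500 1.3500 0.0000 0.0000 0.0000] k=[30 30 30 30 30 27 2 0 0 0]
t=2: x=[30.0000 30.0000 30.0000 30.0000 29.8650 26.0100 3.0350 0.0900 0.0000 0.0000] k=[30 30 30 30 29 28 5 0 0 0]
t=3: x=[30.0000 30.0000 30.0000 29.9550 29.0000 27.0100 5.8100 0.2250 0.0000 0.0000] k=[30 30 30 30 30 27 7 0 0 0]
t=4: x=[30.0000 30.0000 30.0000 30.0000 29.8650 26.2350 7.5850 0.3150 0.0000 0.0000] k=[30 30 30 30 28 25 8 0 0 0]
t=5: x=[30.0000 30.0000 30.0000 29.9100 27.9550 24.3700 8.4050 0.3600 0.0000 0.0000] k=[30 30 30 30 27 26 7 0 0 0]
t=6: x=[30.0000 30.0000 30.0000 29.8650 27.0900 25.1900 7.5400 0.3150 0.0000 0.0000] k=[30 30 30 28 28 26 6 0 0 0]
t=7: x=[30.0000 30.0000 29.9100 28.0900 27.9100 25.1900 6.6300 0.2700 0.0000 0.0000] k=[30 30 27 28 30 28 6 0 0 0]
t=8: x=[30.0000 29.8650 27.1800 28.0450 29.8200 27.1000 6.7200 0.2700 0.0000 0.0000] k=[30 27 28 30 27 28 9 1 0 0]
t=9: x=[29.8650 27.1800 28.0450 29.7750 27.1800 27.1000 9.4950 1.3150 0.0450 0.0000] k=[29 30 27 30 28 28 11 1 0 0]
t=10: x=[29.0450 29.8200 27.2700 29.7750 28.0900 27.2350 11.3150 1.4050 0.0450 0.0000] k=[26 28 28 28 28 30 11 2 2 0]
t=11: x=[26.0900 27.9100 28.0000 28.0000 28.0900 29.0550 11.4500 2.4050 1.9100 0.0900] k=[27 27 26 30 29 30 13 1 1 2]
t=12: x=[27.0000 26.9550 26.2250 29.7750 29.0900 29.1900 13.2250 1.5400 1.0450 1.9550] k=[25 27 28 30 30 27 16 2 0 5]
t=13: x=[25.0900 26.9550 28.0450 29.9100 29.8650 26.6400 15.8650 2.5400 0.3150 4.7750] k=[26 26 30 29 28 30 18 4 0 4]
t=14: x=[26.0000 26.1800 29.7750 29.0000 28.1350 29.3700 17.9100 4.4500 0.3600 3.8200] k=[29 26 28 26 30 30 17 5 3 6]
t=15: x=[28.8650 26.2250 27.8200 26.2700 29.8200 29.4150 17.0450 5.4500 3.2250 5.8650] k=[26 25 26 26 30 26 15 5 1 7]
t=16: x=[25.9550 25.0900 25.9550 26.1800 29.6400 25.6850 15.0450 5.2700 1.4500 6.7300] k=[24 25 27 25 30 27 16 3 2 4]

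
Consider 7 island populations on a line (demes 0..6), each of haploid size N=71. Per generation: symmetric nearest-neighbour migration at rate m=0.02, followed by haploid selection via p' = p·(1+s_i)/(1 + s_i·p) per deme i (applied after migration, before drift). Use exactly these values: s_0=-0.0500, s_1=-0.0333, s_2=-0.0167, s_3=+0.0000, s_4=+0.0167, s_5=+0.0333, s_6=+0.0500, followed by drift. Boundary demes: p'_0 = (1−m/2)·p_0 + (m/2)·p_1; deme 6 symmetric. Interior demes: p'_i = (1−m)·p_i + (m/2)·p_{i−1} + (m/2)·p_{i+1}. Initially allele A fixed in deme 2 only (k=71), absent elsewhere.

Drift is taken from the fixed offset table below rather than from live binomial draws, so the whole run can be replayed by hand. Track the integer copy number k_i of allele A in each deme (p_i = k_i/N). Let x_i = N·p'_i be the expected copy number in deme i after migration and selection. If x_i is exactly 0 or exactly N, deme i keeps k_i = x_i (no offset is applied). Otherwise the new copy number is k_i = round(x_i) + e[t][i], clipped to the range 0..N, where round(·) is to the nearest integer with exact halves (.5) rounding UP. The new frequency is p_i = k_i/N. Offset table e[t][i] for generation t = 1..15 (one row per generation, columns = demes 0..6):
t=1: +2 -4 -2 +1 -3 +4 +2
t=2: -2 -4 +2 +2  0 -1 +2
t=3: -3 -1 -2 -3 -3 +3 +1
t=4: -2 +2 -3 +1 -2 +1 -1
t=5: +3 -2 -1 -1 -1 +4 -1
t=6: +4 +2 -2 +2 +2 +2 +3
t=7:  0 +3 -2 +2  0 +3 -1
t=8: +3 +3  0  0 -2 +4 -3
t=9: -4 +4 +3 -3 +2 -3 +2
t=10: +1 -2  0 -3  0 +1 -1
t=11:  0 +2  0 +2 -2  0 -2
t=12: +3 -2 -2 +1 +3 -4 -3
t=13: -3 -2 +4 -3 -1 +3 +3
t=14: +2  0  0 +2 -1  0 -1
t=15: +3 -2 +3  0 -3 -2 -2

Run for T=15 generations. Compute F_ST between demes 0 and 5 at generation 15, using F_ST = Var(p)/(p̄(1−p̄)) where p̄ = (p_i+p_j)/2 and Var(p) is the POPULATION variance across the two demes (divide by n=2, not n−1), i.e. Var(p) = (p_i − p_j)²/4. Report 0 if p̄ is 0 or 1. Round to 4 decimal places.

0.0558

t=0: k=[0 0 71 0 0 0 0]
t=1: x=[0.0000 0.6866 69.5564 0.7100 0.0000 0.0000 0.0000] k=[0 0 68 2 0 0 0]
t=2: x=[0.0000 0.6576 66.5909 2.6400 0.0203 0.0000 0.0000] k=[0 0 69 5 0 0 0]
t=3: x=[0.0000 0.6672 67.6161 5.5900 0.0508 0.0000 0.0000] k=[0 0 66 3 0 0 0]
t=4: x=[0.0000 0.6382 64.6128 3.6000 0.0305 0.0000 0.0000] k=[0 3 62 5 0 0 0]
t=5: x=[0.0285 3.4472 60.6925 5.5200 0.0508 0.0000 0.0000] k=[3 1 60 5 0 0 0]
t=6: x=[2.8370 1.5576 58.6896 5.5000 0.0508 0.0000 0.0000] k=[7 4 57 8 2 0 0]
t=7: x=[6.6542 4.4176 55.7796 8.4300 2.0731 0.0207 0.0000] k=[7 7 54 10 2 3 0]
t=8: x=[6.6829 7.2466 52.8635 10.3600 2.1239 3.0543 0.0315] k=[10 10 53 10 0 7 0]
t=9: x=[9.5674 10.1322 51.9058 10.3300 0.1728 7.0657 0.0735] k=[6 14 55 7 2 4 2]
t=10: x=[5.8008 13.9465 53.8923 7.4300 2.1035 4.0843 2.1180] k=[7 12 54 4 2 5 1]
t=11: x=[6.7309 12.0279 52.8534 4.4800 2.0832 5.0824 1.0912] k=[7 14 53 6 0 5 0]
t=12: x=[6.7501 13.9367 51.9058 6.4100 0.1118 5.0516 0.0525] k=[10 12 50 7 3 1 0]
t=13: x=[9.5866 12.0181 48.9347 7.3900 3.0683 1.0431 0.0105] k=[7 10 53 4 2 4 3]
t=14: x=[6.7117 10.1030 51.8454 4.4700 2.0731 4.0946 3.1538] k=[9 10 52 6 1 4 2]
t=15: x=[8.6142 10.1127 50.8781 6.4100 1.0978 4.0740 2.1180] k=[12 8 54 6 0 2 0]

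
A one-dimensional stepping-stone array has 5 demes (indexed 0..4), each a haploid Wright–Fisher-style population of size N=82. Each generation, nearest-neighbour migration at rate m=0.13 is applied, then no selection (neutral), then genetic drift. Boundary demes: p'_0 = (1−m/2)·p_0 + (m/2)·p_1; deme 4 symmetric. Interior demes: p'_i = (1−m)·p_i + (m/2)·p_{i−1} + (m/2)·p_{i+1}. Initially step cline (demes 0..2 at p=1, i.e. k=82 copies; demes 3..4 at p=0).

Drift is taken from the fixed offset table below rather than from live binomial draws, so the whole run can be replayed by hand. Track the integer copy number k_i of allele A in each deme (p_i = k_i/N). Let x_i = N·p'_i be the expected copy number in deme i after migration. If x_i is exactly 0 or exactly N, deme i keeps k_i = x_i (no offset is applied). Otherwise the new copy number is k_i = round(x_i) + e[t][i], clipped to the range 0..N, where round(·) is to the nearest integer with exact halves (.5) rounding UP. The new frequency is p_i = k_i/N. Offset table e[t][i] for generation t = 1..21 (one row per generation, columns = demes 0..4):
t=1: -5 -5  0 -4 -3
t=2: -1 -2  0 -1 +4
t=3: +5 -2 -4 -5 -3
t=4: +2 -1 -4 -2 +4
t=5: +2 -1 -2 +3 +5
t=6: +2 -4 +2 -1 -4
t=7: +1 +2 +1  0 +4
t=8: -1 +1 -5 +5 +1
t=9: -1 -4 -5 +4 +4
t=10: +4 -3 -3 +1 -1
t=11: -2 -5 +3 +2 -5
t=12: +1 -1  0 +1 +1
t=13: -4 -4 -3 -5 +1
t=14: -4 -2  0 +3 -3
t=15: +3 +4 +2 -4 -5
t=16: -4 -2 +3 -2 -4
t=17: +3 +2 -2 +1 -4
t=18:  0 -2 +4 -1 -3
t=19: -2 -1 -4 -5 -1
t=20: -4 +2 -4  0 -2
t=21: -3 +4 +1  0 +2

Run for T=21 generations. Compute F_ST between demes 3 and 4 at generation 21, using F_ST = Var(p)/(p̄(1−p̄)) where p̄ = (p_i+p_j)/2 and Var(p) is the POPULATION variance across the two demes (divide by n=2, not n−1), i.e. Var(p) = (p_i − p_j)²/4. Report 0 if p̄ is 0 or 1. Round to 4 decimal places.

t=0: k=[82 82 82 0 0]
t=1: x=[82.0000 82.0000 76.6700 5.3300 0.0000] k=[82 82 77 1 0]
t=2: x=[82.0000 81.6750 72.3850 5.8750 0.0650] k=[82 80 72 5 4]
t=3: x=[81.8700 79.6100 68.1650 9.2900 4.0650] k=[82 78 64 4 1]
t=4: x=[81.7400 77.3500 61.0100 7.7050 1.1950] k=[82 76 57 6 5]
t=5: x=[81.6100 75.1550 54.9200 9.2500 5.0650] k=[82 74 53 12 10]
t=6: x=[81.4800 73.1550 51.7000 14.5350 10.1300] k=[82 69 54 14 6]
t=7: x=[81.1550 68.8700 52.3750 16.0800 6.5200] k=[82 71 53 16 11]
t=8: x=[81.2850 70.5450 51.7650 18.0800 11.3250] k=[80 72 47 23 12]
t=9: x=[79.4800 70.8950 47.0650 23.8450 12.7150] k=[78 67 42 28 17]
t=10: x=[77.2850 66.0900 42.7150 28.1950 17.7150] k=[81 63 40 29 17]
t=11: x=[79.8300 62.6750 40.7800 28.9350 17.7800] k=[78 58 44 31 13]
t=12: x=[76.7000 58.3900 44.0650 30.6750 14.1700] k=[78 57 44 32 15]
t=13: x=[76.6350 57.5200 44.0650 31.6750 16.1050] k=[73 54 41 27 17]
t=14: x=[71.7650 54.3900 40.9350 27.2600 17.6500] k=[68 52 41 30 15]
t=15: x=[66.9600 52.3250 41.0000 29.7400 15.9750] k=[70 56 43 26 11]
t=16: x=[69.0900 56.0650 42.7400 26.1300 11.9750] k=[65 54 46 24 8]
t=17: x=[64.2850 54.1950 45.0900 24.3900 9.0400] k=[67 56 43 25 5]
t=18: x=[66.2850 55.8700 42.6750 24.8700 6.3000] k=[66 54 47 24 3]
t=19: x=[65.2200 54.3250 45.9600 24.1300 4.3650] k=[63 53 42 19 3]
t=20: x=[62.3500 52.9350 41.2200 19.4550 4.0400] k=[58 55 37 19 2]
t=21: x=[57.8050 54.0250 37.0000 19.0650 3.1050] k=[55 58 38 19 5]

0.0583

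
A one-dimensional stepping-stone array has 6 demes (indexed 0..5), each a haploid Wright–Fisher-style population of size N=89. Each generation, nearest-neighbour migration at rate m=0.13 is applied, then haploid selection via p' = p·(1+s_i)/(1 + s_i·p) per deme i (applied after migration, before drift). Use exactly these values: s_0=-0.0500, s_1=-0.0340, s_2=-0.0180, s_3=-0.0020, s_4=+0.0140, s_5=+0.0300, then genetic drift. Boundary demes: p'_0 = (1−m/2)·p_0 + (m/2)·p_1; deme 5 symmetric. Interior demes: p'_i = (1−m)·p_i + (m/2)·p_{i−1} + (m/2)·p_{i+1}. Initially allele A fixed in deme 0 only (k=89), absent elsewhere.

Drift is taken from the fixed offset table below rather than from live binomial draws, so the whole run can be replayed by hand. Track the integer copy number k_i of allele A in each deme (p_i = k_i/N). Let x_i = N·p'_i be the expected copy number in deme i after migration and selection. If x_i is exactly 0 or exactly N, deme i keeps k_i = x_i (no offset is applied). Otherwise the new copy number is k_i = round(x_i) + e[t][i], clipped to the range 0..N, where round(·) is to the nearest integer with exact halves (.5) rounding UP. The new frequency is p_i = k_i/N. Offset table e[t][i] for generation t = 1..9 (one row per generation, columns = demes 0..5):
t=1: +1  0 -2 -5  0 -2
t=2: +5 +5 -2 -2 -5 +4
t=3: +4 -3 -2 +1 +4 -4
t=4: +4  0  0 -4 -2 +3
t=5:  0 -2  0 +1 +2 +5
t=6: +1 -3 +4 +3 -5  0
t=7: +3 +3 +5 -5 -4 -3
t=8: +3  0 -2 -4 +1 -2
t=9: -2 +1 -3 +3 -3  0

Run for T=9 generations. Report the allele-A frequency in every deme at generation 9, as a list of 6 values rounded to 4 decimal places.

t=0: k=[89 0 0 0 0 0]
t=1: x=[82.9313 5.6007 0.0000 0.0000 0.0000 0.0000] k=[84 6 0 0 0 0]
t=2: x=[78.4627 10.3591 0.3830 0.0000 0.0000 0.0000] k=[83 15 0 0 0 0]
t=3: x=[78.0988 17.9443 0.9576 0.0000 0.0000 0.0000] k=[82 15 0 0 0 0]
t=4: x=[77.1271 17.8806 0.9576 0.0000 0.0000 0.0000] k=[81 18 1 0 0 0]
t=5: x=[76.3588 20.4402 2.0041 0.0649 0.0000 0.0000] k=[76 18 2 1 0 0]
t=6: x=[71.5207 20.1850 2.9232 0.9980 0.0659 0.0000] k=[73 17 7 4 0 0]
t=7: x=[68.5637 19.4589 7.3319 3.9275 0.2636 0.0000] k=[72 22 12 0 0 0]
t=8: x=[67.9364 23.9890 11.6844 0.7785 0.0000 0.0000] k=[71 24 10 0 0 0]
t=9: x=[67.1094 25.5109 10.0963 0.6487 0.0000 0.0000] k=[65 27 7 4 0 0]

[0.7303, 0.3034, 0.0787, 0.0449, 0.0000, 0.0000]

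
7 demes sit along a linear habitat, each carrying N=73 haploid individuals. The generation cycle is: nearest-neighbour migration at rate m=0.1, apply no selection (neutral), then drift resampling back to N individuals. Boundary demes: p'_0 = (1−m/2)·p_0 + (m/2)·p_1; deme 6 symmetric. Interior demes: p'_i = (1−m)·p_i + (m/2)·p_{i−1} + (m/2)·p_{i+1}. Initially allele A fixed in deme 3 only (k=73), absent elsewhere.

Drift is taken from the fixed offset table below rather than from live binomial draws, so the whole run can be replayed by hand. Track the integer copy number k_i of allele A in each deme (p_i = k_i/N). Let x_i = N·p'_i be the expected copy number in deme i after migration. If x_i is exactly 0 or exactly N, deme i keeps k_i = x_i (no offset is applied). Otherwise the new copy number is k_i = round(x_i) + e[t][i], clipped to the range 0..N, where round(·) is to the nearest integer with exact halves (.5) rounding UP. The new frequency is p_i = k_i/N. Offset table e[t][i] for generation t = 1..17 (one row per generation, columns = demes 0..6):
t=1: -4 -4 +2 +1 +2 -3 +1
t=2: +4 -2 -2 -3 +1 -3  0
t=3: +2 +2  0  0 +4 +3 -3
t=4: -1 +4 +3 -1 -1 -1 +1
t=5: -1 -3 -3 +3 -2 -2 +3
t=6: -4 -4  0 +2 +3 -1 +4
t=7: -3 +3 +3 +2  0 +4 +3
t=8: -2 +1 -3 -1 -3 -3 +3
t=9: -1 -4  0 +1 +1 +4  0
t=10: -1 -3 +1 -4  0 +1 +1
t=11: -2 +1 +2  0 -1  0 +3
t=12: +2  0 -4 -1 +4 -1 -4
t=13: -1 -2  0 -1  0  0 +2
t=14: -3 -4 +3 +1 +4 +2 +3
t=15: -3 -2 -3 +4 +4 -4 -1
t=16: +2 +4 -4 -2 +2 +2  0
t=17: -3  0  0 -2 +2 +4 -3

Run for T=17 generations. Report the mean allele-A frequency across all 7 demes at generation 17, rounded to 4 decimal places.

0.2231

t=0: k=[0 0 0 73 0 0 0]
t=1: x=[0.0000 0.0000 3.6500 65.7000 3.6500 0.0000 0.0000] k=[0 0 6 67 6 0 0]
t=2: x=[0.0000 0.3000 8.7500 60.9000 8.7500 0.3000 0.0000] k=[0 0 7 58 10 0 0]
t=3: x=[0.0000 0.3500 9.2000 53.0500 11.9000 0.5000 0.0000] k=[0 2 9 53 16 4 0]
t=4: x=[0.1000 2.2500 10.8500 48.9500 17.2500 4.4000 0.2000] k=[0 6 14 48 16 3 1]
t=5: x=[0.3000 6.1000 15.3000 44.7000 16.9500 3.5500 1.1000] k=[0 3 12 48 15 2 4]
t=6: x=[0.1500 3.3000 13.3500 44.5500 16.0000 2.7500 3.9000] k=[0 0 13 47 19 2 8]
t=7: x=[0.0000 0.6500 14.0500 43.9000 19.5500 3.1500 7.7000] k=[0 4 17 46 20 7 11]
t=8: x=[0.2000 4.4500 17.8000 43.2500 20.6500 7.8500 10.8000] k=[0 5 15 42 18 5 14]
t=9: x=[0.2500 5.2500 15.8500 39.4500 18.5500 6.1000 13.5500] k=[0 1 16 40 20 10 14]
t=10: x=[0.0500 1.7000 16.4500 37.8000 20.5000 10.7000 13.8000] k=[0 0 17 34 21 12 15]
t=11: x=[0.0000 0.8500 17.0000 32.5000 21.2000 12.6000 14.8500] k=[0 2 19 33 20 13 18]
t=12: x=[0.1000 2.7500 18.8500 31.6500 20.3000 13.6000 17.7500] k=[2 3 15 31 24 13 14]
t=13: x=[2.0500 3.5500 15.2000 29.8500 23.8000 13.6000 13.9500] k=[1 2 15 29 24 14 16]
t=14: x=[1.0500 2.6000 15.0500 28.0500 23.7500 14.6000 15.9000] k=[0 0 18 29 28 17 19]
t=15: x=[0.0000 0.9000 17.6500 28.4000 27.5000 17.6500 18.9000] k=[0 0 15 32 32 14 18]
t=16: x=[0.0000 0.7500 15.1000 31.1500 31.1000 15.1000 17.8000] k=[0 5 11 29 33 17 18]
t=17: x=[0.2500 5.0500 11.6000 28.3000 32.0000 17.8500 17.9500] k=[0 5 12 26 34 22 15]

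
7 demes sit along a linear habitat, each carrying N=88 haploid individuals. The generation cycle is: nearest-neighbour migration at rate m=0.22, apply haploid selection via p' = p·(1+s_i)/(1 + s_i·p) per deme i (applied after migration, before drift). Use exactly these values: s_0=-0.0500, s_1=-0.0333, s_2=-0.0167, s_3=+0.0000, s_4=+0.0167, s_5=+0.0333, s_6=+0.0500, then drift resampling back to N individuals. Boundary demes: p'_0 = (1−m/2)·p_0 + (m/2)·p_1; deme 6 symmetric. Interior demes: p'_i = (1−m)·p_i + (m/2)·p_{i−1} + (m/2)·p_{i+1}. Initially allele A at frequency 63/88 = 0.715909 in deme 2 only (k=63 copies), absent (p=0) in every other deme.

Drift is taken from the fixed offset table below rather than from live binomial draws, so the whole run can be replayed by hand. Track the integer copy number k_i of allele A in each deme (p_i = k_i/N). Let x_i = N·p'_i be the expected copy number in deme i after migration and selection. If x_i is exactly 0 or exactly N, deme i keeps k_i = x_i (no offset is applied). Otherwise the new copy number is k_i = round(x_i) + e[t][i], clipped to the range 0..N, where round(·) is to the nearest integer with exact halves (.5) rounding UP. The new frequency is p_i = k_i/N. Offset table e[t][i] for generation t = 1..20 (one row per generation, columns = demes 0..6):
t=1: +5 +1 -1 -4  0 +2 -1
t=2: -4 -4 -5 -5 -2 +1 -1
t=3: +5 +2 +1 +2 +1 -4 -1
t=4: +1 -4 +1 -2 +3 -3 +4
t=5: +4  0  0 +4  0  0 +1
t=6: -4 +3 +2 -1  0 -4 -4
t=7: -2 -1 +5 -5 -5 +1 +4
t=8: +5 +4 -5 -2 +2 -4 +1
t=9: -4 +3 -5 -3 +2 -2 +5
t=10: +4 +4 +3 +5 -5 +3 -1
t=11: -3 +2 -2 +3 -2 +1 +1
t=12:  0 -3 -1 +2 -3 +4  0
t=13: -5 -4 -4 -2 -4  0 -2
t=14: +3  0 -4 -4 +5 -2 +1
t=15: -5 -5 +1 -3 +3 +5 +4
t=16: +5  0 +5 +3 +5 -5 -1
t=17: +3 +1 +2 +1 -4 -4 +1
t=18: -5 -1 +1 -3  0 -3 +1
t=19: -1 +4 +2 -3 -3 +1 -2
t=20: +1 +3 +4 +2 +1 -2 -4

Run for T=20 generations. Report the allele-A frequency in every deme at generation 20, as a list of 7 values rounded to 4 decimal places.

t=0: k=[0 0 63 0 0 0 0]
t=1: x=[0.0000 6.7168 48.7742 6.9300 0.0000 0.0000 0.0000] k=[0 8 48 3 0 0 0]
t=2: x=[0.8364 11.1851 38.2854 7.6200 0.3355 0.0000 0.0000] k=[0 7 33 3 0 0 0]
t=3: x=[0.7318 8.8176 26.5269 5.9700 0.3355 0.0000 0.0000] k=[6 11 28 8 1 0 0]
t=4: x=[6.2457 11.9655 23.6377 9.4300 1.6872 0.1137 0.0000] k=[7 8 25 7 5 0 0]
t=5: x=[6.7819 9.4700 20.8806 8.7600 4.7438 0.5682 0.0000] k=[11 9 21 13 5 1 0]
t=6: x=[10.3041 10.2298 18.5522 13.0000 5.5251 1.3736 0.1155] k=[6 13 21 12 6 0 0]
t=7: x=[6.4563 12.7366 18.8791 12.3300 6.0933 0.6818 0.0000] k=[4 12 24 7 1 2 0]
t=8: x=[4.6489 12.0826 20.5436 8.2100 1.7990 1.7245 0.2310] k=[10 16 16 6 4 0 1]
t=9: x=[10.1887 14.9158 14.6927 6.8800 3.8404 0.5682 0.9340] k=[6 18 10 4 6 0 6]
t=10: x=[6.9830 15.3657 10.0689 4.8800 5.2005 1.3633 5.5900] k=[11 19 13 10 0 4 5]
t=11: x=[11.3627 16.9908 13.1406 9.2300 1.5653 3.7870 5.1203] k=[8 19 11 12 0 5 6]
t=12: x=[8.7955 16.4522 11.8167 10.5700 1.9006 4.7037 6.1639] k=[9 13 11 13 0 9 6]
t=13: x=[9.0164 11.9850 11.2734 11.3500 2.4593 7.9127 6.6227] k=[4 8 7 9 0 8 5]
t=14: x=[4.2287 7.2223 7.2176 7.7900 1.9006 6.9981 5.5796] k=[7 7 3 4 7 5 7]
t=15: x=[6.6766 6.3573 3.4931 4.2200 6.5497 5.6096 7.0917] k=[2 1 4 1 10 11 11]
t=16: x=[1.7974 1.3928 3.2863 2.3200 9.2563 11.2065 11.4783] k=[7 1 8 5 14 6 10]
t=17: x=[6.0448 2.3512 6.7937 6.3200 12.3042 7.5429 9.9838] k=[9 3 9 7 8 4 11]
t=18: x=[7.9607 4.1830 7.9967 7.3300 7.5637 5.3729 10.6794] k=[3 3 9 4 8 2 12]
t=19: x=[2.8549 3.5430 7.6712 4.9900 7.0061 3.8797 11.3746] k=[2 8 10 2 4 5 9]
t=20: x=[2.5308 7.3292 8.7662 3.1000 3.9520 5.4964 8.9445] k=[4 10 13 5 5 3 5]

[0.0455, 0.1136, 0.1477, 0.0568, 0.0568, 0.0341, 0.0568]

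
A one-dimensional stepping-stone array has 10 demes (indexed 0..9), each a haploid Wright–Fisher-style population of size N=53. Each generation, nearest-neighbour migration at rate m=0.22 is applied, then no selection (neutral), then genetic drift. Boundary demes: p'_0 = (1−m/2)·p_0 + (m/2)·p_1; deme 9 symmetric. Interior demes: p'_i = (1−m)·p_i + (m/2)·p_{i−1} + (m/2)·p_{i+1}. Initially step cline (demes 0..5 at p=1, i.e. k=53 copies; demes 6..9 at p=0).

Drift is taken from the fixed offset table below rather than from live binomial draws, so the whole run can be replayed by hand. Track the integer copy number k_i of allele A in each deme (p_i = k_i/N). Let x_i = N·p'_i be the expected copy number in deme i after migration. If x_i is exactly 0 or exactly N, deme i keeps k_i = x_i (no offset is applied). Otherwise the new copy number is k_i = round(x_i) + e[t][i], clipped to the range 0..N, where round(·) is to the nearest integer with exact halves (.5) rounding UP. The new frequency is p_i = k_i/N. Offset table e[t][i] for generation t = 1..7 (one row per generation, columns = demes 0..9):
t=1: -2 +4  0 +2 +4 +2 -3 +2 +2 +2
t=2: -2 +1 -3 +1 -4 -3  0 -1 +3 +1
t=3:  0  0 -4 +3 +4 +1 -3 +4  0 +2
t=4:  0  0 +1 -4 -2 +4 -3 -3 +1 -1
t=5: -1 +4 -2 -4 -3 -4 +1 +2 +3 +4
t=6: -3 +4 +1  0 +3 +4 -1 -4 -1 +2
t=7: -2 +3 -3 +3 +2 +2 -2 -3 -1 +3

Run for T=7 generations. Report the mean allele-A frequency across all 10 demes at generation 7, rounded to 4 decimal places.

0.6019

t=0: k=[53 53 53 53 53 53 0 0 0 0]
t=1: x=[53.0000 53.0000 53.0000 53.0000 53.0000 47.1700 5.8300 0.0000 0.0000 0.0000] k=[53 53 53 53 53 49 3 0 0 0]
t=2: x=[53.0000 53.0000 53.0000 53.0000 52.5600 44.3800 7.7300 0.3300 0.0000 0.0000] k=[53 53 53 53 49 41 8 0 0 0]
t=3: x=[53.0000 53.0000 53.0000 52.5600 48.5600 38.2500 10.7500 0.8800 0.0000 0.0000] k=[53 53 53 53 53 39 8 5 0 0]
t=4: x=[53.0000 53.0000 53.0000 53.0000 51.4600 37.1300 11.0800 4.7800 0.5500 0.0000] k=[53 53 53 53 49 41 8 2 2 0]
t=5: x=[53.0000 53.0000 53.0000 52.5600 48.5600 38.2500 10.9700 2.6600 1.7800 0.2200] k=[53 53 53 49 46 34 12 5 5 4]
t=6: x=[53.0000 53.0000 52.5600 49.1100 45.0100 32.9000 13.6500 5.7700 4.8900 4.1100] k=[53 53 53 49 48 37 13 2 4 6]
t=7: x=[53.0000 53.0000 52.5600 49.3300 46.9000 35.5700 14.4300 3.4300 4.0000 5.7800] k=[53 53 50 52 49 38 12 0 3 9]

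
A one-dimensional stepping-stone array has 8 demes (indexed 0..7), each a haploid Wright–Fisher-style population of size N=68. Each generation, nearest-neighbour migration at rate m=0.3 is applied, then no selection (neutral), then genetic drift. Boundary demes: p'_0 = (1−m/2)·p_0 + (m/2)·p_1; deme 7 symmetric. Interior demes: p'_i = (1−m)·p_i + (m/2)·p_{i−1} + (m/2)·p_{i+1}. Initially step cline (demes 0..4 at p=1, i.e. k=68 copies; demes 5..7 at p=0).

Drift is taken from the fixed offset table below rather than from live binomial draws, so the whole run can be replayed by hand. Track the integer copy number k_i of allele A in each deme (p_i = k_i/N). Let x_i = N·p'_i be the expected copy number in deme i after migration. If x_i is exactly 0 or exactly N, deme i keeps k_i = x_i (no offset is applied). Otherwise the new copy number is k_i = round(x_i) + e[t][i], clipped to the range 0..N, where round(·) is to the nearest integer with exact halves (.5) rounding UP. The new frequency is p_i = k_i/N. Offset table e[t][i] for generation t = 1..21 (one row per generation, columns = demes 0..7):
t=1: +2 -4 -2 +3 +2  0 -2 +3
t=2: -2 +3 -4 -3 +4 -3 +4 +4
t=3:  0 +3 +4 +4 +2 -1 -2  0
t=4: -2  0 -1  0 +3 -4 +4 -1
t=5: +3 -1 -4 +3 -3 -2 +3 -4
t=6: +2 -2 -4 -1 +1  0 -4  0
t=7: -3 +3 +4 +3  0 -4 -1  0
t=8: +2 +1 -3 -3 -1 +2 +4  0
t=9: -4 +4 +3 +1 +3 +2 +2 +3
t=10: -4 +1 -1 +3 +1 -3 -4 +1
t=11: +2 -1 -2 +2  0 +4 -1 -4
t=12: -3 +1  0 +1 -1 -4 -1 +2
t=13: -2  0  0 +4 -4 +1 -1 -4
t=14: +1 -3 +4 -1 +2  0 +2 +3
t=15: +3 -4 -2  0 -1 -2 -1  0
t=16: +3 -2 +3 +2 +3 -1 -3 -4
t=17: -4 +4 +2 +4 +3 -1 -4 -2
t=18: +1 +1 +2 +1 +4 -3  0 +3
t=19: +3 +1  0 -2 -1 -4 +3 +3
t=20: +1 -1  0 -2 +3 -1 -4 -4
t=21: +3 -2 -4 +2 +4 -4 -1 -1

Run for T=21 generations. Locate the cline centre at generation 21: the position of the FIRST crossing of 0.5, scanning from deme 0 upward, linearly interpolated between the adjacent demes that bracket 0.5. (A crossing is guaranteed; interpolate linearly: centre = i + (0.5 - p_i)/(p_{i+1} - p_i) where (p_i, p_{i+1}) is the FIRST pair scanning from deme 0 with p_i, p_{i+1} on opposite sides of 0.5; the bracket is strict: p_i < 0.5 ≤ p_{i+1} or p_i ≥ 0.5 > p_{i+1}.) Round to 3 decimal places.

4.593

t=0: k=[68 68 68 68 68 0 0 0]
t=1: x=[68.0000 68.0000 68.0000 68.0000 57.8000 10.2000 0.0000 0.0000] k=[68 68 68 68 60 10 0 0]
t=2: x=[68.0000 68.0000 68.0000 66.8000 53.7000 16.0000 1.5000 0.0000] k=[68 68 68 64 58 13 6 0]
t=3: x=[68.0000 68.0000 67.4000 63.7000 52.1500 18.7000 6.1500 0.9000] k=[68 68 68 68 54 18 4 1]
t=4: x=[68.0000 68.0000 68.0000 65.9000 50.7000 21.3000 5.6500 1.4500] k=[68 68 68 66 54 17 10 0]
t=5: x=[68.0000 68.0000 67.7000 64.5000 50.2500 21.5000 9.5500 1.5000] k=[68 68 64 68 47 20 13 0]
t=6: x=[68.0000 67.4000 65.2000 64.2500 46.1000 23.0000 12.1000 1.9500] k=[68 65 61 63 47 23 8 2]
t=7: x=[67.5500 64.8500 61.9000 60.3000 45.8000 24.3500 9.3500 2.9000] k=[65 68 66 63 46 20 8 3]
t=8: x=[65.4500 67.2500 65.8500 60.9000 44.6500 22.1000 9.0500 3.7500] k=[67 68 63 58 44 24 13 4]
t=9: x=[67.1500 67.1000 63.0000 56.6500 43.1000 25.3500 13.3000 5.3500] k=[63 68 66 58 46 27 15 8]
t=10: x=[63.7500 66.9500 65.1000 57.4000 44.9500 28.0500 15.7500 9.0500] k=[60 68 64 60 46 25 12 10]
t=11: x=[61.2000 66.2000 64.0000 58.5000 44.9500 26.2000 13.6500 10.3000] k=[63 65 62 61 45 30 13 6]
t=12: x=[63.3000 64.2500 62.3000 58.7500 45.1500 29.7000 14.5000 7.0500] k=[60 65 62 60 44 26 14 9]
t=13: x=[60.7500 63.8000 62.1500 57.9000 43.7000 26.9000 15.0500 9.7500] k=[59 64 62 62 40 28 14 6]
t=14: x=[59.7500 62.9500 62.3000 58.7000 41.5000 27.7000 14.9000 7.2000] k=[61 60 66 58 44 28 17 10]
t=15: x=[60.8500 61.0500 63.9000 57.1000 43.7000 28.7500 17.6000 11.0500] k=[64 57 62 57 43 27 17 11]
t=16: x=[62.9500 58.8000 60.5000 55.6500 42.7000 27.9000 17.6000 11.9000] k=[66 57 64 58 46 27 15 8]
t=17: x=[64.6500 59.4000 62.0500 57.1000 44.9500 28.0500 15.7500 9.0500] k=[61 63 64 61 48 27 12 7]
t=18: x=[61.3000 62.8500 63.4000 59.5000 46.8000 27.9000 13.5000 7.7500] k=[62 64 65 61 51 25 14 11]
t=19: x=[62.3000 63.8500 64.2500 60.1000 48.6000 27.2500 15.2000 11.4500] k=[65 65 64 58 48 23 18 14]
t=20: x=[65.0000 64.8500 63.2500 57.4000 45.7500 26.0000 18.1500 14.6000] k=[66 64 63 55 49 25 14 11]
t=21: x=[65.7000 64.1500 61.9500 55.3000 46.3000 26.9500 15.2000 11.4500] k=[68 62 58 57 50 23 14 10]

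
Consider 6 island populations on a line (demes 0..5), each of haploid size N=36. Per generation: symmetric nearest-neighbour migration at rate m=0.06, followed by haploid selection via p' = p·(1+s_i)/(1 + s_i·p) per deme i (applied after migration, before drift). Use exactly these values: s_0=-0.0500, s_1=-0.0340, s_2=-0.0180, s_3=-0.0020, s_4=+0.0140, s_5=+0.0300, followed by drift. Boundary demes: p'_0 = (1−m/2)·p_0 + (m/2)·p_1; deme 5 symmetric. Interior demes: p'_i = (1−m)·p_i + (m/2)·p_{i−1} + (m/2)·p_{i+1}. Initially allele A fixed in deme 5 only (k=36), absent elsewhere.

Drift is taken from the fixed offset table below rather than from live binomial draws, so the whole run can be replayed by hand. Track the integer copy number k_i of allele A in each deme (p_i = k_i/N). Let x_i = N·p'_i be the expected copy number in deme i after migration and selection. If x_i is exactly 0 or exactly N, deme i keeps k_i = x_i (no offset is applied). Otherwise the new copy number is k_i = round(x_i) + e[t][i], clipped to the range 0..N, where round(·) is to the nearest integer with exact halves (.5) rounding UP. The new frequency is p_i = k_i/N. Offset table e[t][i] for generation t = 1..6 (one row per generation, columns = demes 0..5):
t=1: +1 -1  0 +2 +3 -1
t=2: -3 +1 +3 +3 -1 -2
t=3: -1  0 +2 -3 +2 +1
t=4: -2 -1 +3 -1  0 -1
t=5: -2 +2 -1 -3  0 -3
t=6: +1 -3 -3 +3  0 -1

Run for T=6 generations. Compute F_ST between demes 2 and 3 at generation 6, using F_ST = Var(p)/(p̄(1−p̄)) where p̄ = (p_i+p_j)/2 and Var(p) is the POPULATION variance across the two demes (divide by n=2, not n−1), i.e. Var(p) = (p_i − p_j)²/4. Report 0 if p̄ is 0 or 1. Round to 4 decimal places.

0.0147

t=0: k=[0 0 0 0 0 36]
t=1: x=[0.0000 0.0000 0.0000 0.0000 1.0947 34.9505] k=[0 0 0 0 4 34]
t=2: x=[0.0000 0.0000 0.0000 0.1198 4.8379 33.1778] k=[0 0 0 3 4 31]
t=3: x=[0.0000 0.0000 0.0884 2.9346 4.8379 30.3326] k=[0 0 2 0 7 31]
t=4: x=[0.0000 0.0580 1.8479 0.2695 7.5930 30.4208] k=[0 0 5 0 8 29]
t=5: x=[0.0000 0.1449 4.6263 0.3892 8.4798 28.5462] k=[0 2 4 0 8 26]
t=6: x=[0.0570 1.9357 3.7584 0.3593 8.3891 25.6790] k=[1 0 1 3 8 25]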